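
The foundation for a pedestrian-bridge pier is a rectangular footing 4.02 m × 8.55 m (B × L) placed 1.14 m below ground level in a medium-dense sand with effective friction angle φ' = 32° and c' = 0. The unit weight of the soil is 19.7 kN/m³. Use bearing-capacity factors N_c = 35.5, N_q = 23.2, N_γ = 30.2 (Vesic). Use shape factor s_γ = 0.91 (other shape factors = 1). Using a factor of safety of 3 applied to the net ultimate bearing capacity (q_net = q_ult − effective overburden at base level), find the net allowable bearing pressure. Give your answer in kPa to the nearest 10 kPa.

Effective surcharge at the founding depth q = γ·D_f = 19.7 × 1.14 = 22.458 kPa.
q_ult = q·N_q + 0.5·γ·B·N_γ·s_γ
     = 22.458 × 23.2 + 0.5 × 19.7 × 4.02 × 30.2 × 0.91
     = 521.03 + 1088.2 = 1609.2 kPa.
Net ultimate: q_net = 1609.2 − 22.458 = 1586.8 kPa.
q_all(net) = 1586.8 / 3 = 528.92 kPa.

q_all(net) ≈ 530 kPa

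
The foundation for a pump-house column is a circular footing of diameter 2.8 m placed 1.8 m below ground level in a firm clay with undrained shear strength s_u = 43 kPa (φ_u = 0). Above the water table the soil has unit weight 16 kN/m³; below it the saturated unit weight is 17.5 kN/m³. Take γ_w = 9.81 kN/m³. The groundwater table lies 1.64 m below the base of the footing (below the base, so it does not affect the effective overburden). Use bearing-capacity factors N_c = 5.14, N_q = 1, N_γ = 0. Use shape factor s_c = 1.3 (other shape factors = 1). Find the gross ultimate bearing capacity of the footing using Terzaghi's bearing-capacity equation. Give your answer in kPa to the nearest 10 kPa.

q_ult ≈ 320 kPa

q = γ·D_f = 16 × 1.8 = 28.8 kPa.
c·N_c·s_c = 43 × 5.14 × 1.3 = 287.33 kPa
q·N_q = 28.8 × 1 = 28.8 kPa
q_ult = 287.33 + 28.8 = 316.13 kPa.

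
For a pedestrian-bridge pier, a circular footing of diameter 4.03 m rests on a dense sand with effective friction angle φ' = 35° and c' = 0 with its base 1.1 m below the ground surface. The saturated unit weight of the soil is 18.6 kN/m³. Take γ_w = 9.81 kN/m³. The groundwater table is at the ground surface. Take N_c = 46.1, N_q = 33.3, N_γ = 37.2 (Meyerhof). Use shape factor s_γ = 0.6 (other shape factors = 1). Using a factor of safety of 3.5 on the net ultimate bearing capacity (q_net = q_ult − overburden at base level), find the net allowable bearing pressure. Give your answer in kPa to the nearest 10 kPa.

q_all(net) ≈ 200 kPa

With the water table at the surface the whole profile is submerged: γ' = 18.6 − 9.81 = 8.79 kN/m³, so q = γ'·D_f = 9.669 kPa; the same γ' applies in the ½γBN_γ term.
q_ult = q·N_q + 0.5·γ·B·N_γ·s_γ
     = 9.669 × 33.3 + 0.5 × 8.79 × 4.03 × 37.2 × 0.6
     = 321.98 + 395.33 = 717.31 kPa.
q_net = 717.31 − 9.669 = 707.64 kPa.
q_all(net) = 707.64 / 3.5 = 202.18 kPa.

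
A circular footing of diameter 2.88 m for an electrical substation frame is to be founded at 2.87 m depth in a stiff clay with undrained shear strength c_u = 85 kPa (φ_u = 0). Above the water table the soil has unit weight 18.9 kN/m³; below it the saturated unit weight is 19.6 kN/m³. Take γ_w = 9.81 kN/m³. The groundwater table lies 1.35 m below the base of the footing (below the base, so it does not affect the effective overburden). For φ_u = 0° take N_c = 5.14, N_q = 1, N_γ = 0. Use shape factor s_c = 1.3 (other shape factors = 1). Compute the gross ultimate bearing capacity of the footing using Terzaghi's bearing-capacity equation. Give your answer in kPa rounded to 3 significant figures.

q_ult ≈ 622 kPa

Overburden at base level: q = 18.9 × 2.87 = 54.243 kPa.
Cohesion term c·N_c·s_c = 85 × 5.14 × 1.3 = 567.97 kPa; surcharge term q·N_q = 54.243 × 1 = 54.243 kPa.
q_ult = 567.97 + 54.243 = 622.21 kPa.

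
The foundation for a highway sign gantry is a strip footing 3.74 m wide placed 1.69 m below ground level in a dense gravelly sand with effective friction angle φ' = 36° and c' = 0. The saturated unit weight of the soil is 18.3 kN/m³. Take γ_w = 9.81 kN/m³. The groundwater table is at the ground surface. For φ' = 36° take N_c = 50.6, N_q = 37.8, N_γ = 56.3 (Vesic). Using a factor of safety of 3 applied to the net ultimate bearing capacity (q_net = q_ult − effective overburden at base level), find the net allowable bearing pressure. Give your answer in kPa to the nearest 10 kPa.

q_all(net) ≈ 470 kPa

γ' = 18.3 − 9.81 = 8.49 kN/m³ (submerged throughout). q = 8.49 × 1.69 = 14.348 kPa; the same γ' applies in the ½γBN_γ term.
q·N_q = 14.348 × 37.8 = 542.36 kPa
0.5·γ·B·N_γ = 0.5 × 8.49 × 3.74 × 56.3 = 893.84 kPa
q_ult = 542.36 + 893.84 = 1436.2 kPa.
Net ultimate: q_net = 1436.2 − 14.348 = 1421.8 kPa.
q_all(net) = 1421.8 / 3 = 473.95 kPa.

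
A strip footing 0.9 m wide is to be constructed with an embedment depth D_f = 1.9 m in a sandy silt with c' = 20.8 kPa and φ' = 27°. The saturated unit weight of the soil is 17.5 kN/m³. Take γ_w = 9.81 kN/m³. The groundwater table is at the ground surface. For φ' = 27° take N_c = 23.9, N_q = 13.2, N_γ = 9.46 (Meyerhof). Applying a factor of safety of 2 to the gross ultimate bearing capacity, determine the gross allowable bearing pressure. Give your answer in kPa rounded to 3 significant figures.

With the water table at the surface the whole profile is submerged: γ' = 17.5 − 9.81 = 7.69 kN/m³, so q = γ'·D_f = 14.611 kPa; the same γ' applies in the ½γBN_γ term.
q_ult = c·N_c + q·N_q + 0.5·γ·B·N_γ
     = 20.8 × 23.9 + 14.611 × 13.2 + 0.5 × 7.69 × 0.9 × 9.46
     = 497.12 + 192.87 + 32.736 = 722.72 kPa.
q_all = q_ult / FS = 722.72 / 2 = 361.36 kPa.

q_all ≈ 361 kPa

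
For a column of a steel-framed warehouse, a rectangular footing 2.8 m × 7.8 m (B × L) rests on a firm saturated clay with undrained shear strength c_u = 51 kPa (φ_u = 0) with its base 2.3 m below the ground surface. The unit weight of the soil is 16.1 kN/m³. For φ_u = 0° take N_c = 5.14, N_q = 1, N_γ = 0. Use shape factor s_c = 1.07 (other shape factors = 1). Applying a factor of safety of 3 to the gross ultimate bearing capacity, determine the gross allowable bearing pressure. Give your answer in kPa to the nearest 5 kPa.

q_all ≈ 105 kPa

q = γ·D_f = 16.1 × 2.3 = 37.03 kPa.
c·N_c·s_c = 51 × 5.14 × 1.07 = 280.49 kPa
q·N_q = 37.03 × 1 = 37.03 kPa
q_ult = 280.49 + 37.03 = 317.52 kPa.
q_all = q_ult / FS = 317.52 / 3 = 105.84 kPa.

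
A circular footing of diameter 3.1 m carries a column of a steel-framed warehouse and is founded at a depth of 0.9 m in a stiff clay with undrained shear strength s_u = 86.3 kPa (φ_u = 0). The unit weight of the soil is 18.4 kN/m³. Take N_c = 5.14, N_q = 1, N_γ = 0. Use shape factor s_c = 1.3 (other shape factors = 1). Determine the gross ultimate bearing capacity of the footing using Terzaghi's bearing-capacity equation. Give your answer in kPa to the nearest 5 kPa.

q_ult ≈ 595 kPa

Effective surcharge at the founding depth q = γ·D_f = 18.4 × 0.9 = 16.56 kPa.
q_ult = c·N_c·s_c + q·N_q
     = 86.3 × 5.14 × 1.3 + 16.56 × 1
     = 576.66 + 16.56 = 593.22 kPa.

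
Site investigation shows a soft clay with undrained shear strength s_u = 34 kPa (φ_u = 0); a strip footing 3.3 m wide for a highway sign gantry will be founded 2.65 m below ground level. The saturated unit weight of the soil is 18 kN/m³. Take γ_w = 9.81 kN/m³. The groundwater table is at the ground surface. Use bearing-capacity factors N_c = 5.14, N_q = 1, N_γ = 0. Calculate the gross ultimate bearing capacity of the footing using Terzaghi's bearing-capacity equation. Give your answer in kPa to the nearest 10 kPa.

q_ult ≈ 200 kPa

Water table at ground surface, so effective unit weight γ' = 18 − 9.81 = 8.19 kN/m³ is used throughout; overburden q = 8.19 × 2.65 = 21.703 kPa.
Cohesion term c·N_c = 34 × 5.14 = 174.76 kPa; surcharge term q·N_q = 21.703 × 1 = 21.703 kPa.
q_ult = 174.76 + 21.703 = 196.46 kPa.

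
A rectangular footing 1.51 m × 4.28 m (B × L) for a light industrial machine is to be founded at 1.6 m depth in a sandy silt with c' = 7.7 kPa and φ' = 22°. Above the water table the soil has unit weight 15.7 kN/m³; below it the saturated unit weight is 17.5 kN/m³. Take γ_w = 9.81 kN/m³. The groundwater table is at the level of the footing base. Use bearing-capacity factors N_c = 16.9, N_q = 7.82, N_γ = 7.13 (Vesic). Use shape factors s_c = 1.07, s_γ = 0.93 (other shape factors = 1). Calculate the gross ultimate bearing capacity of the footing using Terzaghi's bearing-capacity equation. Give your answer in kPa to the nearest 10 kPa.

q_ult ≈ 370 kPa

q = γ·D_f = 15.7 × 1.6 = 25.12 kPa.
For the ½γBN_γ term take γ' = 17.5 − 9.81 = 7.69 kN/m³ (soil below base is submerged).
c·N_c·s_c = 7.7 × 16.9 × 1.07 = 139.24 kPa
q·N_q = 25.12 × 7.82 = 196.44 kPa
0.5·γ·B·N_γ·s_γ = 0.5 × 7.69 × 1.51 × 7.13 × 0.93 = 38.499 kPa
q_ult = 139.24 + 196.44 + 38.499 = 374.18 kPa.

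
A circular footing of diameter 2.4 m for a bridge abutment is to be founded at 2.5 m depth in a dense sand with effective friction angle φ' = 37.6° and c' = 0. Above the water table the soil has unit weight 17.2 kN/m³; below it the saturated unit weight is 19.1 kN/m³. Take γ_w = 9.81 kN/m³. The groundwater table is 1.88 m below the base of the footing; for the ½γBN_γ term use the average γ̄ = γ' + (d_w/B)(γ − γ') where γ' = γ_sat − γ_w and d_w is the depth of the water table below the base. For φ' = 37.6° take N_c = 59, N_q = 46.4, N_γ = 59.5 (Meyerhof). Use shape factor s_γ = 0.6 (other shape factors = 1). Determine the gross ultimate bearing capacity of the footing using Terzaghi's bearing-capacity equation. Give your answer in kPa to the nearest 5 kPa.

q_ult ≈ 2660 kPa

q = γ·D_f = 17.2 × 2.5 = 43 kPa.
γ' = 9.29 kN/m³; averaging over the depth B below the base, γ̄ = γ' + (d_w/B)(γ − γ') = 15.486 kN/m³.
q·N_q = 43 × 46.4 = 1995.2 kPa
0.5·γ·B·N_γ·s_γ = 0.5 × 15.486 × 2.4 × 59.5 × 0.6 = 663.43 kPa
q_ult = 1995.2 + 663.43 = 2658.6 kPa.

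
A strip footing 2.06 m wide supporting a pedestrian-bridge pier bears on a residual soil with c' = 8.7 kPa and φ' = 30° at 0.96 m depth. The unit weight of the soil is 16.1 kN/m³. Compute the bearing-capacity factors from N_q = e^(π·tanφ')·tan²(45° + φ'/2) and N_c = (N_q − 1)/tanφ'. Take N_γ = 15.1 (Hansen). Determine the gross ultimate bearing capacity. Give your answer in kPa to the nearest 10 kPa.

tan30° = 0.5774, so N_q = e^(π×0.5774)·tan²(60°) = 6.134 × 3.0 = 18.4.
N_c = (18.4 − 1)/tan30° = 30.14.
q = γ·D_f = 16.1 × 0.96 = 15.456 kPa.
c·N_c = 8.7 × 30.14 = 262.21 kPa
q·N_q = 15.456 × 18.401 = 284.41 kPa
0.5·γ·B·N_γ = 0.5 × 16.1 × 2.06 × 15.1 = 250.4 kPa
q_ult = 262.21 + 284.41 + 250.4 = 797.03 kPa.

q_ult ≈ 800 kPa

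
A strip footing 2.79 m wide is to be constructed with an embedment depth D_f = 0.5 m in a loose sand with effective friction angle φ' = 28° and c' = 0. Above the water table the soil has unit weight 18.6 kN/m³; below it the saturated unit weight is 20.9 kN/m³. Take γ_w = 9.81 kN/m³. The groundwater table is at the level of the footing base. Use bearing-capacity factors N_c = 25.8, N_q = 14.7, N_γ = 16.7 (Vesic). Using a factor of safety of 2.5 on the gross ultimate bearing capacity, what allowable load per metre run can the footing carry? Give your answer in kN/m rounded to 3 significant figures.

≈ 441 kN/m

Effective surcharge at the founding depth q = γ·D_f = 18.6 × 0.5 = 9.3 kPa.
The water table coincides with the base, so in the self-weight term γ → γ' = 11.09 kN/m³.
q_ult = q·N_q + 0.5·γ·B·N_γ
     = 9.3 × 14.7 + 0.5 × 11.09 × 2.79 × 16.7
     = 136.71 + 258.36 = 395.07 kPa.
Gross allowable pressure q_all = 395.07 / 2.5 = 158.03 kPa.
Allowable wall load = q_all × B = 158.03 × 2.79 = 440.9 kN per metre run.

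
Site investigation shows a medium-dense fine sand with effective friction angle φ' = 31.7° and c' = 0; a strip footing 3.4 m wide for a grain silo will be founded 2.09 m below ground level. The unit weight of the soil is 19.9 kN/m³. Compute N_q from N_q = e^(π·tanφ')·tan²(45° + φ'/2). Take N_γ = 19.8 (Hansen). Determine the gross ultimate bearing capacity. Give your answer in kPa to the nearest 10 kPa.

tan31.7° = 0.6176, so N_q = e^(π×0.6176)·tan²(60.85°) = 6.961 × 3.215 = 22.38.
q = γ·D_f = 19.9 × 2.09 = 41.591 kPa.
q·N_q = 41.591 × 22.377 = 930.67 kPa
0.5·γ·B·N_γ = 0.5 × 19.9 × 3.4 × 19.8 = 669.83 kPa
q_ult = 930.67 + 669.83 = 1600.5 kPa.

q_ult ≈ 1600 kPa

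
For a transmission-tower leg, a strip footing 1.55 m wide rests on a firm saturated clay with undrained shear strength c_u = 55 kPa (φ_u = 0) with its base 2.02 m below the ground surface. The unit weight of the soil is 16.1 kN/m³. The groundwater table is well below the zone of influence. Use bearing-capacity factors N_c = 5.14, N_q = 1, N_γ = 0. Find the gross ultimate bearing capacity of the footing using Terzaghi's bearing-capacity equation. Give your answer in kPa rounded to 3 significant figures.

q_ult ≈ 315 kPa

Effective surcharge at the founding depth q = γ·D_f = 16.1 × 2.02 = 32.522 kPa.
q_ult = c·N_c + q·N_q
     = 55 × 5.14 + 32.522 × 1
     = 282.7 + 32.522 = 315.22 kPa.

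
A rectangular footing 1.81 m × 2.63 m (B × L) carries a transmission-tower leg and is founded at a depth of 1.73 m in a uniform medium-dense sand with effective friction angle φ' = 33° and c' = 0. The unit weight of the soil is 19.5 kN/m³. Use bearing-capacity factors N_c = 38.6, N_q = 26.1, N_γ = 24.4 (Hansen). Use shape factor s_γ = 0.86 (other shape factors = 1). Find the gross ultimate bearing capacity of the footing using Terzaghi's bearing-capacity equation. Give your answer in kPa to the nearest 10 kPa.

Effective surcharge at the founding depth q = γ·D_f = 19.5 × 1.73 = 33.735 kPa.
q_ult = q·N_q + 0.5·γ·B·N_γ·s_γ
     = 33.735 × 26.1 + 0.5 × 19.5 × 1.81 × 24.4 × 0.86
     = 880.48 + 370.32 = 1250.8 kPa.

q_ult ≈ 1250 kPa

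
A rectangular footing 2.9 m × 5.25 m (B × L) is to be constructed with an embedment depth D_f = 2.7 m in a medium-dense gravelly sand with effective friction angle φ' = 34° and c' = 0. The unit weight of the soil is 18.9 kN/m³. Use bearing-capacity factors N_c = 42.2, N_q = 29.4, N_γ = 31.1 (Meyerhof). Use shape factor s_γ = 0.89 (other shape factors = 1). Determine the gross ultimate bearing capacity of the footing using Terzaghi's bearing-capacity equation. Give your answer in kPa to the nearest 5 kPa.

q = γ·D_f = 18.9 × 2.7 = 51.03 kPa.
q·N_q = 51.03 × 29.4 = 1500.3 kPa
0.5·γ·B·N_γ·s_γ = 0.5 × 18.9 × 2.9 × 31.1 × 0.89 = 758.54 kPa
q_ult = 1500.3 + 758.54 = 2258.8 kPa.

q_ult ≈ 2260 kPa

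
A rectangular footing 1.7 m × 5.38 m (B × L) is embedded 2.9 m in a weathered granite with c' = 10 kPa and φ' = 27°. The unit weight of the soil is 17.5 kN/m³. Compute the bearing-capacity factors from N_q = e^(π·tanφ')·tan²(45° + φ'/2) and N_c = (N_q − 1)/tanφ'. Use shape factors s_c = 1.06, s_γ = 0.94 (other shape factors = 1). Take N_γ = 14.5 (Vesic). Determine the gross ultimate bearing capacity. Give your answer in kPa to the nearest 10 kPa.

q_ult ≈ 1130 kPa

tan27° = 0.5095, so N_q = e^(π×0.5095)·tan²(58.5°) = 4.957 × 2.663 = 13.2.
N_c = (13.2 − 1)/tan27° = 23.94.
Overburden at base level: q = 17.5 × 2.9 = 50.75 kPa.
Cohesion term c·N_c·s_c = 10 × 23.942 × 1.06 = 253.79 kPa; surcharge term q·N_q = 50.75 × 13.199 = 669.86 kPa; self-weight term 0.5·γ·B·N_γ·s_γ = 0.5 × 17.5 × 1.7 × 14.5 × 0.94 = 202.75 kPa.
q_ult = 253.79 + 669.86 + 202.75 = 1126.4 kPa.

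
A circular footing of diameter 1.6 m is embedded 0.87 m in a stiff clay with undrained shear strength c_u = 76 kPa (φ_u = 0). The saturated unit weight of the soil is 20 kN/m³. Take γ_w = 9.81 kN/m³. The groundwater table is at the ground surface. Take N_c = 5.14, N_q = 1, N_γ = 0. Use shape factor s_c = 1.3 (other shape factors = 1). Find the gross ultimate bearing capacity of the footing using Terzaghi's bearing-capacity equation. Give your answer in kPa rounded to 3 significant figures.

With the water table at the surface the whole profile is submerged: γ' = 20 − 9.81 = 10.19 kN/m³, so q = γ'·D_f = 8.8653 kPa.
q_ult = c·N_c·s_c + q·N_q
     = 76 × 5.14 × 1.3 + 8.8653 × 1
     = 507.83 + 8.8653 = 516.7 kPa.

q_ult ≈ 517 kPa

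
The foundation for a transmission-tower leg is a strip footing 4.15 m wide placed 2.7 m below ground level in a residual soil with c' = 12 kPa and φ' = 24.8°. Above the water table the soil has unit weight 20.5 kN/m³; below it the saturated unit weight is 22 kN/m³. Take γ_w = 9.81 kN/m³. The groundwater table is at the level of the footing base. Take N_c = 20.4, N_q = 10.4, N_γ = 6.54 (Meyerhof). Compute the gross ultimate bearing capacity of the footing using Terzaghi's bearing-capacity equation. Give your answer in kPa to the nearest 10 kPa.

q_ult ≈ 990 kPa

Effective surcharge at the founding depth q = γ·D_f = 20.5 × 2.7 = 55.35 kPa.
The water table coincides with the base, so in the self-weight term γ → γ' = 12.19 kN/m³.
q_ult = c·N_c + q·N_q + 0.5·γ·B·N_γ
     = 12 × 20.4 + 55.35 × 10.4 + 0.5 × 12.19 × 4.15 × 6.54
     = 244.8 + 575.64 + 165.42 = 985.86 kPa.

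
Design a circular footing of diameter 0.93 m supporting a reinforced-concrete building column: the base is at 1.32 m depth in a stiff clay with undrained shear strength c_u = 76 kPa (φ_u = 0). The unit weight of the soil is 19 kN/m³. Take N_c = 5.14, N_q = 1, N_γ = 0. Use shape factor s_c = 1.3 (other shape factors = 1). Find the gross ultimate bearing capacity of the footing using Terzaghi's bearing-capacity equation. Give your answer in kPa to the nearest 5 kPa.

Overburden at base level: q = 19 × 1.32 = 25.08 kPa.
Cohesion term c·N_c·s_c = 76 × 5.14 × 1.3 = 507.83 kPa; surcharge term q·N_q = 25.08 × 1 = 25.08 kPa.
q_ult = 507.83 + 25.08 = 532.91 kPa.

q_ult ≈ 535 kPa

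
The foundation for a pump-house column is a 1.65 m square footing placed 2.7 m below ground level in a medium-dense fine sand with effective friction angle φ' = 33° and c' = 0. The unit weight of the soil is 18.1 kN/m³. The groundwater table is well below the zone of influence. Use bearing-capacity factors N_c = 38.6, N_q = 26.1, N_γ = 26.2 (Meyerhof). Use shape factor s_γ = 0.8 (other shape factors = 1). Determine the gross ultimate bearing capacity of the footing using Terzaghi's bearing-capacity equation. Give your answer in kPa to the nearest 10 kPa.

q_ult ≈ 1590 kPa

Overburden at base level: q = 18.1 × 2.7 = 48.87 kPa.
Surcharge term q·N_q = 48.87 × 26.1 = 1275.5 kPa; self-weight term 0.5·γ·B·N_γ·s_γ = 0.5 × 18.1 × 1.65 × 26.2 × 0.8 = 312.99 kPa.
q_ult = 1275.5 + 312.99 = 1588.5 kPa.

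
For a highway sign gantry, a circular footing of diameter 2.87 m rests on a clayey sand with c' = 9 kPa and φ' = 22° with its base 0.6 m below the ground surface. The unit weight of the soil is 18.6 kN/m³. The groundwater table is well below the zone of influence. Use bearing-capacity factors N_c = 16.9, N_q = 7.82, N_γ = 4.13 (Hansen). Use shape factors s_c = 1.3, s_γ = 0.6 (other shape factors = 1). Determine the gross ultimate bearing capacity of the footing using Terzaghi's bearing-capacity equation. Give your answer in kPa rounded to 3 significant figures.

Overburden at base level: q = 18.6 × 0.6 = 11.16 kPa.
Cohesion term c·N_c·s_c = 9 × 16.9 × 1.3 = 197.73 kPa; surcharge term q·N_q = 11.16 × 7.82 = 87.271 kPa; self-weight term 0.5·γ·B·N_γ·s_γ = 0.5 × 18.6 × 2.87 × 4.13 × 0.6 = 66.14 kPa.
q_ult = 197.73 + 87.271 + 66.14 = 351.14 kPa.

q_ult ≈ 351 kPa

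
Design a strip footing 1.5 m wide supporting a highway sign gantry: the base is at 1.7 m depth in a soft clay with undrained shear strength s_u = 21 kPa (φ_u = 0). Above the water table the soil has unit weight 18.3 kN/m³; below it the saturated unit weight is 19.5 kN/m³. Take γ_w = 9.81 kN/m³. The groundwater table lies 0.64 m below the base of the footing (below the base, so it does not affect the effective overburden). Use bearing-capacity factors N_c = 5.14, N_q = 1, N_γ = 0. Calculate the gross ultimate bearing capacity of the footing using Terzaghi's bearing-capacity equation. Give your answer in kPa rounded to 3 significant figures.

q = γ·D_f = 18.3 × 1.7 = 31.11 kPa.
c·N_c = 21 × 5.14 = 107.94 kPa
q·N_q = 31.11 × 1 = 31.11 kPa
q_ult = 107.94 + 31.11 = 139.05 kPa.

q_ult ≈ 139 kPa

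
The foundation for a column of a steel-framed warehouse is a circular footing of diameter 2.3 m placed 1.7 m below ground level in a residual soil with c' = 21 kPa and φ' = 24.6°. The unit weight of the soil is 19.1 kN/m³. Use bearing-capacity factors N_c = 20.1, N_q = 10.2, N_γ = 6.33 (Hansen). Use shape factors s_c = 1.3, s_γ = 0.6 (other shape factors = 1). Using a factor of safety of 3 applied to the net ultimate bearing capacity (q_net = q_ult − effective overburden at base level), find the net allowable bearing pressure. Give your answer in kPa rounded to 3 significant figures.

Overburden at base level: q = 19.1 × 1.7 = 32.47 kPa.
Cohesion term c·N_c·s_c = 21 × 20.1 × 1.3 = 548.73 kPa; surcharge term q·N_q = 32.47 × 10.2 = 331.19 kPa; self-weight term 0.5·γ·B·N_γ·s_γ = 0.5 × 19.1 × 2.3 × 6.33 × 0.6 = 83.423 kPa.
q_ult = 548.73 + 331.19 + 83.423 = 963.35 kPa.
Net ultimate: q_net = 963.35 − 32.47 = 930.88 kPa.
q_all(net) = 930.88 / 3 = 310.29 kPa.

q_all(net) ≈ 310 kPa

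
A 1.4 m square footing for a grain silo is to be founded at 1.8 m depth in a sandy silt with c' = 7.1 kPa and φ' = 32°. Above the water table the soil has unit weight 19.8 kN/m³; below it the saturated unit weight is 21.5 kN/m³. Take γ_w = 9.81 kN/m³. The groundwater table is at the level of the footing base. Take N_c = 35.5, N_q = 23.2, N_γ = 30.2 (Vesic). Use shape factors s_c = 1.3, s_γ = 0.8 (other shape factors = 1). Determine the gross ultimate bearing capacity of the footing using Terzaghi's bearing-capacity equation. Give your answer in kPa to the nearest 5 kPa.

q_ult ≈ 1350 kPa

q = γ·D_f = 19.8 × 1.8 = 35.64 kPa.
For the ½γBN_γ term take γ' = 21.5 − 9.81 = 11.69 kN/m³ (soil below base is submerged).
c·N_c·s_c = 7.1 × 35.5 × 1.3 = 327.66 kPa
q·N_q = 35.64 × 23.2 = 826.85 kPa
0.5·γ·B·N_γ·s_γ = 0.5 × 11.69 × 1.4 × 30.2 × 0.8 = 197.7 kPa
q_ult = 327.66 + 826.85 + 197.7 = 1352.2 kPa.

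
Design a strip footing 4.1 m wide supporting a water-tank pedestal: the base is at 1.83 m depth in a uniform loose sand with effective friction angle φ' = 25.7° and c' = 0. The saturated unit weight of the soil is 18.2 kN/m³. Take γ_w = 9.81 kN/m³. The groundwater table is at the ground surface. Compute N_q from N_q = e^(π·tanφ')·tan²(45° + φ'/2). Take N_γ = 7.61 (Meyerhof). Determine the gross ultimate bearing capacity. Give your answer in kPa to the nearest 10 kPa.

q_ult ≈ 310 kPa

tan25.7° = 0.4813, so N_q = e^(π×0.4813)·tan²(57.85°) = 4.536 × 2.531 = 11.48.
γ' = 18.2 − 9.81 = 8.39 kN/m³ (submerged throughout). q = 8.39 × 1.83 = 15.354 kPa; the same γ' applies in the ½γBN_γ term.
q·N_q = 15.354 × 11.481 = 176.28 kPa
0.5·γ·B·N_γ = 0.5 × 8.39 × 4.1 × 7.61 = 130.89 kPa
q_ult = 176.28 + 130.89 = 307.17 kPa.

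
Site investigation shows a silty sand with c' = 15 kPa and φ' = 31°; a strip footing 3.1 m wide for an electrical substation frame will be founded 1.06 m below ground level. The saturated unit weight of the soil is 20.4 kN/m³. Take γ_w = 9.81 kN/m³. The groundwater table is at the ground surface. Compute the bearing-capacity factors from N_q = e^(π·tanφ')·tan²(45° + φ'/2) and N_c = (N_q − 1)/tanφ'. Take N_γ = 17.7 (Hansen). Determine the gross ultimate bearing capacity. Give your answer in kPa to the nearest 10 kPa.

tan31° = 0.6009, so N_q = e^(π×0.6009)·tan²(60.5°) = 6.604 × 3.124 = 20.63.
N_c = (20.63 − 1)/tan31° = 32.67.
γ' = 20.4 − 9.81 = 10.59 kN/m³ (submerged throughout). q = 10.59 × 1.06 = 11.225 kPa; the same γ' applies in the ½γBN_γ term.
c·N_c = 15 × 32.671 = 490.07 kPa
q·N_q = 11.225 × 20.631 = 231.59 kPa
0.5·γ·B·N_γ = 0.5 × 10.59 × 3.1 × 17.7 = 290.54 kPa
q_ult = 490.07 + 231.59 + 290.54 = 1012.2 kPa.

q_ult ≈ 1010 kPa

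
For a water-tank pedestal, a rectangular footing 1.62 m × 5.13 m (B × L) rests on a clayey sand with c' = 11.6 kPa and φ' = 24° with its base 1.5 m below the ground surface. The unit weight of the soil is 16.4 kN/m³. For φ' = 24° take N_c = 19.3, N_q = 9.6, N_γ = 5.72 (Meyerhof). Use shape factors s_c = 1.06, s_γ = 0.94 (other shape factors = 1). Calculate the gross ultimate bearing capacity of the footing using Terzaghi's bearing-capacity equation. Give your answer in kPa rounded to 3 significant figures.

q_ult ≈ 545 kPa

q = γ·D_f = 16.4 × 1.5 = 24.6 kPa.
c·N_c·s_c = 11.6 × 19.3 × 1.06 = 237.31 kPa
q·N_q = 24.6 × 9.6 = 236.16 kPa
0.5·γ·B·N_γ·s_γ = 0.5 × 16.4 × 1.62 × 5.72 × 0.94 = 71.425 kPa
q_ult = 237.31 + 236.16 + 71.425 = 544.9 kPa.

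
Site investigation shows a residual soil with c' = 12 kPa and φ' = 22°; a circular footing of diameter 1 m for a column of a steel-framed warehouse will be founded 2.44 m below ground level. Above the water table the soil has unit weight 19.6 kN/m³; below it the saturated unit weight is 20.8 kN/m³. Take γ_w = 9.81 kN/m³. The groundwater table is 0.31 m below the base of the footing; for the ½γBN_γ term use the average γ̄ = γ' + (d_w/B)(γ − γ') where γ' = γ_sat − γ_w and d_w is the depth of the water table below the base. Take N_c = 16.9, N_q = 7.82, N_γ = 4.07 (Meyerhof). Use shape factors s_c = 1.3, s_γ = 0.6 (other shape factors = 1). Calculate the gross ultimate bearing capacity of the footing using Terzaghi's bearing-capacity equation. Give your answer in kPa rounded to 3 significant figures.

Effective surcharge at the founding depth q = γ·D_f = 19.6 × 2.44 = 47.824 kPa.
With d_w = 0.31 m < B, γ̄ = 10.99 + (0.31/1) × (19.6 − 10.99) = 13.659 kN/m³.
q_ult = c·N_c·s_c + q·N_q + 0.5·γ·B·N_γ·s_γ
     = 12 × 16.9 × 1.3 + 47.824 × 7.82 + 0.5 × 13.659 × 1 × 4.07 × 0.6
     = 263.64 + 373.98 + 16.678 = 654.3 kPa.

q_ult ≈ 654 kPa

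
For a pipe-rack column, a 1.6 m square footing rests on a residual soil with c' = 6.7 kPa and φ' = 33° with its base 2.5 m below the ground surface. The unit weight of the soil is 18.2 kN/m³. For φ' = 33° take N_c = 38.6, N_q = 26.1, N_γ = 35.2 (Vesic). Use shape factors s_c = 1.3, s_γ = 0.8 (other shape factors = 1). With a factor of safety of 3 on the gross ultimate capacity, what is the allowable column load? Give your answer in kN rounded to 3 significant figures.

q = γ·D_f = 18.2 × 2.5 = 45.5 kPa.
c·N_c·s_c = 6.7 × 38.6 × 1.3 = 336.21 kPa
q·N_q = 45.5 × 26.1 = 1187.5 kPa
0.5·γ·B·N_γ·s_γ = 0.5 × 18.2 × 1.6 × 35.2 × 0.8 = 410.01 kPa
q_ult = 336.21 + 1187.5 + 410.01 = 1933.8 kPa.
Gross allowable pressure q_all = 1933.8 / 3 = 644.59 kPa.
Footing area = 2.56 m², so allowable column load = 644.59 × 2.56 = 1650.1 kN.

P_all ≈ 1650 kN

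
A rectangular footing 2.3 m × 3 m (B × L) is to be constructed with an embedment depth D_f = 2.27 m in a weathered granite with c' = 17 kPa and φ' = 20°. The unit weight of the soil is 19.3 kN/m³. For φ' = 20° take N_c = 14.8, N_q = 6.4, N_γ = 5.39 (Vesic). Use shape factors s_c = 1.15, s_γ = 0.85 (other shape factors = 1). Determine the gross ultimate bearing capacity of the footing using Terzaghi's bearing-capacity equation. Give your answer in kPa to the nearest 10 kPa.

Effective surcharge at the founding depth q = γ·D_f = 19.3 × 2.27 = 43.811 kPa.
q_ult = c·N_c·s_c + q·N_q + 0.5·γ·B·N_γ·s_γ
     = 17 × 14.8 × 1.15 + 43.811 × 6.4 + 0.5 × 19.3 × 2.3 × 5.39 × 0.85
     = 289.34 + 280.39 + 101.69 = 671.42 kPa.

q_ult ≈ 670 kPa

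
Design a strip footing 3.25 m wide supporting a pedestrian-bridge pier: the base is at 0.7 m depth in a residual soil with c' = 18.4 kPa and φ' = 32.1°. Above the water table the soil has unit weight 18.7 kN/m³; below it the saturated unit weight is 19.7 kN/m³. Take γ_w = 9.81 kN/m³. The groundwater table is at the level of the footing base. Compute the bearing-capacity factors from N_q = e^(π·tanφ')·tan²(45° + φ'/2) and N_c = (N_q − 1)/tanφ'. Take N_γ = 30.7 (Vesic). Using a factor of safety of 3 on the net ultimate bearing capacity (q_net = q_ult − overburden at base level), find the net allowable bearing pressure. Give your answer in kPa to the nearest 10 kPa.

q_all(net) ≈ 480 kPa

N_q = e^(π·tan32.1°)·tan²(61.05°) = 23.45; N_c = (N_q − 1)/tanφ' = 35.79.
Overburden at base level: q = 18.7 × 0.7 = 13.09 kPa.
Below the base the soil is submerged, so the ½γBN_γ term uses γ' = 19.7 − 9.81 = 9.89 kN/m³.
Cohesion term c·N_c = 18.4 × 35.79 = 658.53 kPa; surcharge term q·N_q = 13.09 × 23.451 = 306.97 kPa; self-weight term 0.5·γ·B·N_γ = 0.5 × 9.89 × 3.25 × 30.7 = 493.39 kPa.
q_ult = 658.53 + 306.97 + 493.39 = 1458.9 kPa.
q_net = 1458.9 − 13.09 = 1445.8 kPa.
q_all(net) = 1445.8 / 3 = 481.93 kPa.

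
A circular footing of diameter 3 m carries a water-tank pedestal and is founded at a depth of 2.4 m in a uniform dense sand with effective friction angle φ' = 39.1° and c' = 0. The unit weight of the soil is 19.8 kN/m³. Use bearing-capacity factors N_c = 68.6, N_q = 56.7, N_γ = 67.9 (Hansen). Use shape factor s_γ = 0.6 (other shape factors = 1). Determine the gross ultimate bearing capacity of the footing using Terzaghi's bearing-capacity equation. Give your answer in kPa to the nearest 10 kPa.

q_ult ≈ 3900 kPa

q = γ·D_f = 19.8 × 2.4 = 47.52 kPa.
q·N_q = 47.52 × 56.7 = 2694.4 kPa
0.5·γ·B·N_γ·s_γ = 0.5 × 19.8 × 3 × 67.9 × 0.6 = 1210 kPa
q_ult = 2694.4 + 1210 = 3904.4 kPa.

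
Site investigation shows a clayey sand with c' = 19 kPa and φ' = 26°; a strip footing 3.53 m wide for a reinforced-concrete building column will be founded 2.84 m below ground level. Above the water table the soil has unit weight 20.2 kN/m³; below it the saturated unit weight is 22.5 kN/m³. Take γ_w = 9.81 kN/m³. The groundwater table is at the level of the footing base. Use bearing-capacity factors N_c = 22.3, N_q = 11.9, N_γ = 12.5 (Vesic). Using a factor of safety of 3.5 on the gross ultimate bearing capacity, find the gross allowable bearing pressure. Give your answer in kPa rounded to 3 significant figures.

q_all ≈ 396 kPa

Effective surcharge at the founding depth q = γ·D_f = 20.2 × 2.84 = 57.368 kPa.
The water table coincides with the base, so in the self-weight term γ → γ' = 12.69 kN/m³.
q_ult = c·N_c + q·N_q + 0.5·γ·B·N_γ
     = 19 × 22.3 + 57.368 × 11.9 + 0.5 × 12.69 × 3.53 × 12.5
     = 423.7 + 682.68 + 279.97 = 1386.4 kPa.
q_all = 1386.4 / 3.5 = 396.1 kPa.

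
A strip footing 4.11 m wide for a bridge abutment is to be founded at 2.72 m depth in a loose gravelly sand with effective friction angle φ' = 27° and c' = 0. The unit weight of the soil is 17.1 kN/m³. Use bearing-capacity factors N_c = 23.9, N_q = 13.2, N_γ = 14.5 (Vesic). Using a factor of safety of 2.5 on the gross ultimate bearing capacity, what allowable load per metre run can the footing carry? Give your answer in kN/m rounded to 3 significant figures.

Effective surcharge at the founding depth q = γ·D_f = 17.1 × 2.72 = 46.512 kPa.
q_ult = q·N_q + 0.5·γ·B·N_γ
     = 46.512 × 13.2 + 0.5 × 17.1 × 4.11 × 14.5
     = 613.96 + 509.54 = 1123.5 kPa.
Gross allowable pressure q_all = 1123.5 / 2.5 = 449.4 kPa.
Allowable wall load = q_all × B = 449.4 × 4.11 = 1847 kN per metre run.

≈ 1850 kN/m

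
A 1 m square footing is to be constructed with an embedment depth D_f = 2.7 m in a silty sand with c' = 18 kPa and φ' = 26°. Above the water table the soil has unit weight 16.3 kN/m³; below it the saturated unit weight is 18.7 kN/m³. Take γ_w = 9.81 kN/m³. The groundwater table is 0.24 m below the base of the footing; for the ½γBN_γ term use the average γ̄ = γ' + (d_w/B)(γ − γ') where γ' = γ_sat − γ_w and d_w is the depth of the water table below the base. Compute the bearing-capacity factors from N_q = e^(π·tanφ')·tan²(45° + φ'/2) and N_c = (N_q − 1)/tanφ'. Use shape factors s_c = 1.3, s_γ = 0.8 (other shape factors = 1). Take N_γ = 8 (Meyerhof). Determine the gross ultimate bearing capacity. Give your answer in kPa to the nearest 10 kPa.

q_ult ≈ 1080 kPa

tan26° = 0.4877, so N_q = e^(π×0.4877)·tan²(58°) = 4.629 × 2.561 = 11.85.
N_c = (11.85 − 1)/tan26° = 22.25.
q = γ·D_f = 16.3 × 2.7 = 44.01 kPa.
γ' = 8.89 kN/m³; averaging over the depth B below the base, γ̄ = γ' + (d_w/B)(γ − γ') = 10.668 kN/m³.
c·N_c·s_c = 18 × 22.254 × 1.3 = 520.75 kPa
q·N_q = 44.01 × 11.854 = 521.7 kPa
0.5·γ·B·N_γ·s_γ = 0.5 × 10.668 × 1 × 8 × 0.8 = 34.139 kPa
q_ult = 520.75 + 521.7 + 34.139 = 1076.6 kPa.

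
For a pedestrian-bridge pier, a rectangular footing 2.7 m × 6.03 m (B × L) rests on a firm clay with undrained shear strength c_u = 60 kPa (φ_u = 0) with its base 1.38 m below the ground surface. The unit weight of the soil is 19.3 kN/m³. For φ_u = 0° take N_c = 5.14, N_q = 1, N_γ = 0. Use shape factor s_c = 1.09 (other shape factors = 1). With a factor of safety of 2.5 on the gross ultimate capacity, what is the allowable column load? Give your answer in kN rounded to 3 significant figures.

Effective surcharge at the founding depth q = γ·D_f = 19.3 × 1.38 = 26.634 kPa.
q_ult = c·N_c·s_c + q·N_q
     = 60 × 5.14 × 1.09 + 26.634 × 1
     = 336.16 + 26.634 = 362.79 kPa.
Gross allowable pressure q_all = 362.79 / 2.5 = 145.12 kPa.
Footing area = 16.281 m², so allowable column load = 145.12 × 16.281 = 2362.6 kN.

P_all ≈ 2360 kN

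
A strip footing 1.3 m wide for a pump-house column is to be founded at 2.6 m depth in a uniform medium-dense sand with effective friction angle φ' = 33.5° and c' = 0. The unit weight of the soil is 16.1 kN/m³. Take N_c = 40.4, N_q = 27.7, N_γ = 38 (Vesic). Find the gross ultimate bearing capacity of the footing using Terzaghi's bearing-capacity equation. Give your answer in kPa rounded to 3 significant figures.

Overburden at base level: q = 16.1 × 2.6 = 41.86 kPa.
Surcharge term q·N_q = 41.86 × 27.7 = 1159.5 kPa; self-weight term 0.5·γ·B·N_γ = 0.5 × 16.1 × 1.3 × 38 = 397.67 kPa.
q_ult = 1159.5 + 397.67 = 1557.2 kPa.

q_ult ≈ 1560 kPa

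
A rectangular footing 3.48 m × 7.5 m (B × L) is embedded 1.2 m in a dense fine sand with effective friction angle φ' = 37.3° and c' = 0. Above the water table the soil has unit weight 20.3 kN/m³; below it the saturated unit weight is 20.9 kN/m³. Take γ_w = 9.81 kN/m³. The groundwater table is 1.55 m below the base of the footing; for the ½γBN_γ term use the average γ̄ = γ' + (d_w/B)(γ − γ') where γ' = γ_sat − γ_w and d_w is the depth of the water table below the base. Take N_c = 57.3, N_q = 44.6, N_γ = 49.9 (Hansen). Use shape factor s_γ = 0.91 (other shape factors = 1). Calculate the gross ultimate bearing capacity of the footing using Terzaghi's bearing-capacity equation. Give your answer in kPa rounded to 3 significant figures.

q = γ·D_f = 20.3 × 1.2 = 24.36 kPa.
γ' = 11.09 kN/m³; averaging over the depth B below the base, γ̄ = γ' + (d_w/B)(γ − γ') = 15.192 kN/m³.
q·N_q = 24.36 × 44.6 = 1086.5 kPa
0.5·γ·B·N_γ·s_γ = 0.5 × 15.192 × 3.48 × 49.9 × 0.91 = 1200.4 kPa
q_ult = 1086.5 + 1200.4 = 2286.8 kPa.

q_ult ≈ 2290 kPa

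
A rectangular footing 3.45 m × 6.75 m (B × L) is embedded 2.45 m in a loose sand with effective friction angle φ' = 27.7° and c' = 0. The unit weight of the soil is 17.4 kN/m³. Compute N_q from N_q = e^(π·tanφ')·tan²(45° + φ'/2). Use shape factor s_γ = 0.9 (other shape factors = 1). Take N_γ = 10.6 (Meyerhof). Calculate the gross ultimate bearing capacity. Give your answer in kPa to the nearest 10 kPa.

q_ult ≈ 890 kPa

tan27.7° = 0.525, so N_q = e^(π×0.525)·tan²(58.85°) = 5.204 × 2.737 = 14.24.
Overburden at base level: q = 17.4 × 2.45 = 42.63 kPa.
Surcharge term q·N_q = 42.63 × 14.244 = 607.21 kPa; self-weight term 0.5·γ·B·N_γ·s_γ = 0.5 × 17.4 × 3.45 × 10.6 × 0.9 = 286.34 kPa.
q_ult = 607.21 + 286.34 = 893.55 kPa.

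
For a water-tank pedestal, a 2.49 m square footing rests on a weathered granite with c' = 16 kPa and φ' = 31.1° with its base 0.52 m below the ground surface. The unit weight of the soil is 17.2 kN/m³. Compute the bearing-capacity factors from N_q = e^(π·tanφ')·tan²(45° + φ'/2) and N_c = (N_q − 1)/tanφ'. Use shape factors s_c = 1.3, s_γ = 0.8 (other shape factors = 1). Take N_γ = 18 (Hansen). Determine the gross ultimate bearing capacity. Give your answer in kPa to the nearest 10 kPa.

tan31.1° = 0.6032, so N_q = e^(π×0.6032)·tan²(60.55°) = 6.653 × 3.137 = 20.87.
N_c = (20.87 − 1)/tan31.1° = 32.94.
Overburden at base level: q = 17.2 × 0.52 = 8.944 kPa.
Cohesion term c·N_c·s_c = 16 × 32.939 × 1.3 = 685.14 kPa; surcharge term q·N_q = 8.944 × 20.87 = 186.66 kPa; self-weight term 0.5·γ·B·N_γ·s_γ = 0.5 × 17.2 × 2.49 × 18 × 0.8 = 308.36 kPa.
q_ult = 685.14 + 186.66 + 308.36 = 1180.2 kPa.

q_ult ≈ 1180 kPa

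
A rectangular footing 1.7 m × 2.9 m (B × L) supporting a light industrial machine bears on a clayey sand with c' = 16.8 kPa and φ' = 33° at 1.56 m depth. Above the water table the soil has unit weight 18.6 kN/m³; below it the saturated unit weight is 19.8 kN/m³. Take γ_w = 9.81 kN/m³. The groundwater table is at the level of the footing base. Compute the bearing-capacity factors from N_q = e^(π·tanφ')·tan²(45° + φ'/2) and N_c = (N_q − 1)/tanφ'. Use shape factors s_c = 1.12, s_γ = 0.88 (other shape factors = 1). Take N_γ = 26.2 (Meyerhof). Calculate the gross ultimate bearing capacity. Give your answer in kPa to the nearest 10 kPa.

q_ult ≈ 1680 kPa

tan33° = 0.6494, so N_q = e^(π×0.6494)·tan²(61.5°) = 7.692 × 3.392 = 26.09.
N_c = (26.09 − 1)/tan33° = 38.64.
q = γ·D_f = 18.6 × 1.56 = 29.016 kPa.
For the ½γBN_γ term take γ' = 19.8 − 9.81 = 9.99 kN/m³ (soil below base is submerged).
c·N_c·s_c = 16.8 × 38.638 × 1.12 = 727.02 kPa
q·N_q = 29.016 × 26.092 = 757.09 kPa
0.5·γ·B·N_γ·s_γ = 0.5 × 9.99 × 1.7 × 26.2 × 0.88 = 195.78 kPa
q_ult = 727.02 + 757.09 + 195.78 = 1679.9 kPa.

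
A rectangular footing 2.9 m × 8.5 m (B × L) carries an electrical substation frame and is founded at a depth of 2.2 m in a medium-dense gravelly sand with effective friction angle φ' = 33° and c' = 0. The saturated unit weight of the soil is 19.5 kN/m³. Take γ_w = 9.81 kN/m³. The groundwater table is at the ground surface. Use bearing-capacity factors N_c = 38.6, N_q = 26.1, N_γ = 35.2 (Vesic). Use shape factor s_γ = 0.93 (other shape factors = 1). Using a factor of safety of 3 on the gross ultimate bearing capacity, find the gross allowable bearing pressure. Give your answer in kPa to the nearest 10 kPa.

γ' = 19.5 − 9.81 = 9.69 kN/m³ (submerged throughout). q = 9.69 × 2.2 = 21.318 kPa; the same γ' applies in the ½γBN_γ term.
q·N_q = 21.318 × 26.1 = 556.4 kPa
0.5·γ·B·N_γ·s_γ = 0.5 × 9.69 × 2.9 × 35.2 × 0.93 = 459.96 kPa
q_ult = 556.4 + 459.96 = 1016.4 kPa.
q_all = 1016.4 / 3 = 338.79 kPa.

q_all ≈ 340 kPa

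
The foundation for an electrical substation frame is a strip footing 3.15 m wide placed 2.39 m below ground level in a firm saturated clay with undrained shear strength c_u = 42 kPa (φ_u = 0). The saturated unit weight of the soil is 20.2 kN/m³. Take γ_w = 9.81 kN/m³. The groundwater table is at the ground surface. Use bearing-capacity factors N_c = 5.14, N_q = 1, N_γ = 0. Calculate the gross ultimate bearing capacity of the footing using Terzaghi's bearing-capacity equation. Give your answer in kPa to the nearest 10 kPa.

q_ult ≈ 240 kPa

Water table at ground surface, so effective unit weight γ' = 20.2 − 9.81 = 10.39 kN/m³ is used throughout; overburden q = 10.39 × 2.39 = 24.832 kPa.
Cohesion term c·N_c = 42 × 5.14 = 215.88 kPa; surcharge term q·N_q = 24.832 × 1 = 24.832 kPa.
q_ult = 215.88 + 24.832 = 240.71 kPa.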